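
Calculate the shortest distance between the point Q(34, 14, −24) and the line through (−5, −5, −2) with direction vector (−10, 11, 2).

Direction vector d = (−10, 11, 2).
AP = (39, 19, −22), and AP × d = (280, 142, 619).
|AP × d|² = 481725 and |d|² = 225, so the distance is √(481725/225) = √2141.

√2141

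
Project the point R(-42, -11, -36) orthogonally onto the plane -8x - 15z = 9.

(-18, -11, 9)

The perpendicular from R has direction n = (-8, 0, -15): r = (-42, -11, -36) + λ(-8, 0, -15).
Substitute into the plane: n·(R + λn) = 9 gives 876 + 289λ = 9, so λ = -3.
Foot = (-42, -11, -36) + (-3)·(-8, 0, -15) = (-18, -11, 9).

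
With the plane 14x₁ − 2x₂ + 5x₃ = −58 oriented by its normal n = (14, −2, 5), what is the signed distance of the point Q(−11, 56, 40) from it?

-8/15

n·Q − (-58) = -8.
|n| = 15, so the signed distance is -8/15.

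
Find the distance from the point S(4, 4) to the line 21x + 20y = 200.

The normal to the line is n = (21, 20) with |n| = 29.
|n·S − 200| = |164 − 200| = 36, so the distance is 36/29.

36/29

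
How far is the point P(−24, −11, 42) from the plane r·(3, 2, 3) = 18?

d = |3·(-24) + 2·(-11) + 3·42 − 18| / √(9 + 4 + 9) = |14| / √22 = 14/√22.

7√22/11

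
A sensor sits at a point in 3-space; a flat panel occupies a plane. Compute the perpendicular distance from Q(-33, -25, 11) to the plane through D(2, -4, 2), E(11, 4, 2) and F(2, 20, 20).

DE = (9, 8, 0) and DF = (0, 24, 18), so a normal is n = DE × DF = (144, -162, 216).
n = (144, -162, 216); n·P − 1368 = 306; |n| = 306; distance = 306/306 = 1.

1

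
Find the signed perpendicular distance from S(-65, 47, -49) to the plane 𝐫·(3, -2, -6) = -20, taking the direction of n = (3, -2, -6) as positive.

25/7

n·S − (-20) = 25.
|n| = 7, so the signed distance is 25/7.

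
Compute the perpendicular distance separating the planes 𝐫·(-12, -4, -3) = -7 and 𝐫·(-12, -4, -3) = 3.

10/13

Both planes have normal n = (-12, -4, -3), |n| = 13. Any point on the first plane is at distance |3 − (-7)|/|n| = 10/13 from the second.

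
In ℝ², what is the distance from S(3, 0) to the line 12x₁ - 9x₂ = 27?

d = |12·3 + (-9)·0 − 27| / √(144 + 81) = |9|/15 = 3/5.

3/5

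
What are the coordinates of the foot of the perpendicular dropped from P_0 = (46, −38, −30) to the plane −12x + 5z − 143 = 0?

(-14, -38, -5)

n = (−12, 0, 5), |n|² = 169, and n·P_0 − 143 = -845.
t = -845/169 = -5, so the foot is P_0 − t·n = (46, −38, −30) − (-5)·(−12, 0, 5) = (−14, −38, −5).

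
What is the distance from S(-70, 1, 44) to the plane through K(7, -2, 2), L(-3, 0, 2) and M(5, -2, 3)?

22/√30

KL = (-10, 2, 0) and KM = (-2, 0, 1), so a normal is n = KL × KM = (2, 10, 4).
d = |2·(-70) + 10·1 + 4·44 − 2| / √(4 + 100 + 16) = |44| / (2√30) = 11√30/15.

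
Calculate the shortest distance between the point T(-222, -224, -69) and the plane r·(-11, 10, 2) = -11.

d = |(-11)·(-222) + 10·(-224) + 2·(-69) − (-11)| / √(121 + 100 + 4) = |75| / 15 = 5.

5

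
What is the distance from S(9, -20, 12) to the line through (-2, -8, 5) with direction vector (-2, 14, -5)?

Direction vector d = (-2, 14, -5).
AP = (11, -12, 7), and AP × d = (-38, 41, 130).
|AP × d|² = 20025 and |d|² = 225, so the distance is √(20025/225) = √89.

√89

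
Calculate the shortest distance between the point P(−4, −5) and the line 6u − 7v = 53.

The normal to the line is n = (6, −7) with |n| = √85.
|n·P − 53| = |11 − 53| = 42, so the distance is 42/√85 = 42√85/85.

42/√85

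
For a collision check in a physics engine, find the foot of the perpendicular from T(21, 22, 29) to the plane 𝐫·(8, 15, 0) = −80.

n = (8, 15, 0), |n|² = 289, and n·T − (-80) = 578.
t = 578/289 = 2, so the foot is T − t·n = (21, 22, 29) − 2·(8, 15, 0) = (5, −8, 29).

(5, -8, 29)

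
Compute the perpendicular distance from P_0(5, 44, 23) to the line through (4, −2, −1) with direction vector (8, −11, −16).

√929

Direction vector d = (8, −11, −16).
AP = (1, 46, 24); AP·d = -882, |AP|² = 2693, |d|² = 441.
distance² = |AP|² − (AP·d)²/|d|² = 2693 − 777924/441 = 929, so the distance is √929.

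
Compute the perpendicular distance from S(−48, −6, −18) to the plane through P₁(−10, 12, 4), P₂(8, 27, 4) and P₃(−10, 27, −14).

14√86/43

P₁P₂ = (18, 15, 0) and P₁P₃ = (0, 15, −18), so a normal is n = P₁P₂ × P₁P₃ = (−270, 324, 270).
d = |(-270)·(-48) + 324·(-6) + 270·(-18) − 7668| / √(72900 + 104976 + 72900) = |-1512| / (54√86) = 14√86/43.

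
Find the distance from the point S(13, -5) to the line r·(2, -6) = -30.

43/√10

The normal to the line is n = (2, -6) with |n| = 2√10.
|n·S − (-30)| = |56 − (-30)| = 86, so the distance is 86/(2√10) = 43√10/10.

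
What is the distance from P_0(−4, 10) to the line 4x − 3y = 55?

101/5

d = |4·(-4) + (-3)·10 − 55| / √(16 + 9) = |-101|/5 = 101/5.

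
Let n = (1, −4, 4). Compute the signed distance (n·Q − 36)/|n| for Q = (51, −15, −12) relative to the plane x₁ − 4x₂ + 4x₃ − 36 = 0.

n·Q − 36 = 27.
|n| = √33, so the signed distance is 27/√33.

27/√33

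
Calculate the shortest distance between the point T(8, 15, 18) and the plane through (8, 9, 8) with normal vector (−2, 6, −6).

The plane has equation n·(r − (8, 9, 8)) = 0, i.e. n·r = -10.
Then n·(8, 15, 18) − (−10) = −24.
|n| = √(4 + 36 + 36) = 2√19, so the distance is |-24|/(2√19) = 12√19/19.

12/√19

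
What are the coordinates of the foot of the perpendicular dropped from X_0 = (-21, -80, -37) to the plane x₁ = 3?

The perpendicular from X_0 has direction n = (1, 0, 0): r = (-21, -80, -37) + λ(1, 0, 0).
Substitute into the plane: n·(X_0 + λn) = 3 gives -21 + 1λ = 3, so λ = 24.
Foot = (-21, -80, -37) + 24·(1, 0, 0) = (3, -80, -37).

(3, -80, -37)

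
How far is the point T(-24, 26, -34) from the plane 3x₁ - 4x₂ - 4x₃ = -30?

10√41/41

n = (3, -4, -4); n·P − (-30) = -10; |n| = √41; distance = 10/√41 = 10√41/41.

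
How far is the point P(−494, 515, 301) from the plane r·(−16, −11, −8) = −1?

8

n = (−16, −11, −8); n·P − (-1) = -168; |n| = 21; distance = 168/21 = 8.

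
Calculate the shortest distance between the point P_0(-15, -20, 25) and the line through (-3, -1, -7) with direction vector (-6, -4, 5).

3√33

Direction vector d = (-6, -4, 5).
AP = (-12, -19, 32), and AP × d = (33, -132, -66).
|AP × d|² = 22869 and |d|² = 77, so the distance is √(22869/77) = √297 = 3√33.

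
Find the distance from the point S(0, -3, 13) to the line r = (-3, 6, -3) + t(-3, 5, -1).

√206

Direction vector d = (-3, 5, -1).
AP = (3, -9, 16), and AP × d = (-71, -45, -12).
|AP × d|² = 7210 and |d|² = 35, so the distance is √(7210/35) = √206.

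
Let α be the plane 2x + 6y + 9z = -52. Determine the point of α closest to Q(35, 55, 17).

n = (2, 6, 9), |n|² = 121, and n·Q − (-52) = 605.
t = 605/121 = 5, so the foot is Q − t·n = (35, 55, 17) − 5·(2, 6, 9) = (25, 25, -28).

(25, 25, -28)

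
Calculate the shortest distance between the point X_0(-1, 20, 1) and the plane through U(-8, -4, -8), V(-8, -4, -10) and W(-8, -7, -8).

7

UV = (0, 0, -2) and UW = (0, -3, 0), so a normal is n = UV × UW = (-6, 0, 0).
Then n·(-1, 20, 1) - 48 = -42.
|n| = √(36 + 0 + 0) = 6, so the distance is |-42|/6 = 7.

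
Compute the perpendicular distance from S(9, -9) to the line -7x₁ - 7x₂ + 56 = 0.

4√2

d = |(-7)·9 + (-7)·(-9) − (-56)| / √(49 + 49) = |56|/(7√2) = 4√2.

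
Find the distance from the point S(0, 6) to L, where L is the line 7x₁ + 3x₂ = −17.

d = |7·0 + 3·6 − (-17)| / √(49 + 9) = |35|/√58 = 35√58/58.

35/√58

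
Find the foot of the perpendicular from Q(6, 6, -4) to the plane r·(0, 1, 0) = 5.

n = (0, 1, 0), |n|² = 1, and n·Q − 5 = 1.
t = 1/1 = 1, so the foot is Q − t·n = (6, 6, -4) − 1·(0, 1, 0) = (6, 5, -4).

(6, 5, -4)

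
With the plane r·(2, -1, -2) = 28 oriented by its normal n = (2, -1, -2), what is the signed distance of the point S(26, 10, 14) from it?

n·S − 28 = -14.
|n| = 3, so the signed distance is -14/3.

-14/3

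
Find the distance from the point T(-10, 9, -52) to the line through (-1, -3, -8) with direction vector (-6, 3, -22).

3√5

Direction vector d = (-6, 3, -22).
AP = (-9, 12, -44); AP·d = 1058, |AP|² = 2161, |d|² = 529.
distance² = |AP|² − (AP·d)²/|d|² = 2161 − 1119364/529 = 45, so the distance is 3√5.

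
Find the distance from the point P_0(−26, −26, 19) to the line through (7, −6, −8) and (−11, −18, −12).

A direction vector is d = (−18, −12, −4).
AP = (−33, −20, 27), and AP × d = (404, −618, 36).
|AP × d|² = 546436 and |d|² = 484, so the distance is √(546436/484) = √1129.

√1129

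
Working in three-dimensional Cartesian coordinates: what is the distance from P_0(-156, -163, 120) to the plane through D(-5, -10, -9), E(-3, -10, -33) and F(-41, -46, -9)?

DE = (2, 0, -24) and DF = (-36, -36, 0), so a normal is n = DE × DF = (-864, 864, -72).
Then n·(-156, -163, 120) - (-3672) = -11016.
|n| = √(746496 + 746496 + 5184) = 1224, so the distance is |-11016|/1224 = 9.

9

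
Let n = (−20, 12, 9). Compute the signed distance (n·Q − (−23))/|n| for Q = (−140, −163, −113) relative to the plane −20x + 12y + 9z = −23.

-6

n·Q − (-23) = -150.
|n| = 25, so the signed distance is -150/25 = -6.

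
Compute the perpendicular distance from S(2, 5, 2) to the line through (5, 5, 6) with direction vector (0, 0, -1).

3

Direction vector d = (0, 0, -1).
AP = (-3, 0, -4); AP·d = 4, |AP|² = 25, |d|² = 1.
distance² = |AP|² − (AP·d)²/|d|² = 25 − 16/1 = 9, so the distance is 3.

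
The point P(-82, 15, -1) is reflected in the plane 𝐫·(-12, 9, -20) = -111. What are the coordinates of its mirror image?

(-34, -21, 79)

With n = (-12, 9, -20), the signed offset is (n·P − (-111))/|n|² = 1250/625 = 2.
P' = P − 2t·n = (-82, 15, -1) − 4·(-12, 9, -20) = (-34, -21, 79).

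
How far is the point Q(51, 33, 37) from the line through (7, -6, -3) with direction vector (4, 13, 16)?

8√17

Direction vector d = (4, 13, 16).
AP = (44, 39, 40), and AP × d = (104, -544, 416).
|AP × d|² = 479808 and |d|² = 441, so the distance is √(479808/441) = √1088 = 8√17.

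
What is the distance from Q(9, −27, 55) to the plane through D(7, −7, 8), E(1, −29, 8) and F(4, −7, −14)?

DE = (−6, −22, 0) and DF = (−3, 0, −22), so a normal is n = DE × DF = (484, −132, −66).
d = |484·9 + (-132)·(-27) + (-66)·55 − 3784| / √(234256 + 17424 + 4356) = |506| / 506 = 1.

1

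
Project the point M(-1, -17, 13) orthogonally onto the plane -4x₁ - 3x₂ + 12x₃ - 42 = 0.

(3, -14, 1)

The perpendicular from M has direction n = (-4, -3, 12): r = (-1, -17, 13) + μ(-4, -3, 12).
Substitute into the plane: n·(M + μn) = 42 gives 211 + 169μ = 42, so μ = -1.
Foot = (-1, -17, 13) + (-1)·(-4, -3, 12) = (3, -14, 1).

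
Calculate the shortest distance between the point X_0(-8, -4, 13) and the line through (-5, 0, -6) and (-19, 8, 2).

A direction vector is d = (-14, 8, 8).
AP = (-3, -4, 19); AP·d = 162, |AP|² = 386, |d|² = 324.
distance² = |AP|² − (AP·d)²/|d|² = 386 − 26244/324 = 305, so the distance is √305.

√305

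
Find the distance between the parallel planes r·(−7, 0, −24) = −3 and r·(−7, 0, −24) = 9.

12/25

Both planes have normal n = (−7, 0, −24), |n| = 25. Any point on the first plane is at distance |9 − (-3)|/|n| = 12/25 from the second.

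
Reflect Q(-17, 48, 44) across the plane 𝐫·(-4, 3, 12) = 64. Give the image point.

(15, 24, -52)

n = (-4, 3, 12), |n|² = 169, n·Q − 64 = 676, so t = 676/169 = 4.
Foot F = Q − 4·n = (-1, 36, -4); the reflection is 2F − Q = (15, 24, -52).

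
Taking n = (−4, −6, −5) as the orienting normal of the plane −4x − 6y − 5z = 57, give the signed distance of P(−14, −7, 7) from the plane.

6/√77

n·P − 57 = 6.
|n| = √77, so the signed distance is 6/√77.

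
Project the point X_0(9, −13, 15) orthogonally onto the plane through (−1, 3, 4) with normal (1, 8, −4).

The perpendicular from X_0 has direction n = (1, 8, −4): r = (9, −13, 15) + t(1, 8, −4).
Substitute into the plane: n·(X_0 + tn) = 7 gives -155 + 81t = 7, so t = 2.
Foot = (9, −13, 15) + 2·(1, 8, −4) = (11, 3, 7).

(11, 3, 7)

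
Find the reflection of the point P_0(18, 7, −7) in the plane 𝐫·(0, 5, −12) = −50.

With n = (0, 5, −12), the signed offset is (n·P_0 − (-50))/|n|² = 169/169 = 1.
P_0' = P_0 − 2t·n = (18, 7, −7) − 2·(0, 5, −12) = (18, −3, 17).

(18, -3, 17)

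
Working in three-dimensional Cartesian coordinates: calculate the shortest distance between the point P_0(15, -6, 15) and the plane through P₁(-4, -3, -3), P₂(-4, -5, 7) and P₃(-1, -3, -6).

22/(3√3)

P₁P₂ = (0, -2, 10) and P₁P₃ = (3, 0, -3), so a normal is n = P₁P₂ × P₁P₃ = (6, 30, 6).
Then n·(15, -6, 15) - (-132) = 132.
|n| = √(36 + 900 + 36) = 18√3, so the distance is |132|/(18√3) = 22√3/9.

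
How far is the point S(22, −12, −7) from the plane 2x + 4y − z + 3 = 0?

6/√21

n = (2, 4, −1); n·P − (-3) = 6; |n| = √21; distance = 6/√21.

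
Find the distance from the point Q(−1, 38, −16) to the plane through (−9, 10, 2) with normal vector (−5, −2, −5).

The plane has equation n·(r − (−9, 10, 2)) = 0, i.e. n·r = 15.
Then n·(−1, 38, −16) − 15 = −6.
|n| = √(25 + 4 + 25) = 3√6, so the distance is |-6|/(3√6) = √6/3.

√6/3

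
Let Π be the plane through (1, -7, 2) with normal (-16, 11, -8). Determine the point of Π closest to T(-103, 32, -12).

n = (-16, 11, -8), |n|² = 441, and n·T − (-109) = 2205.
t = 2205/441 = 5, so the foot is T − t·n = (-103, 32, -12) − 5·(-16, 11, -8) = (-23, -23, 28).

(-23, -23, 28)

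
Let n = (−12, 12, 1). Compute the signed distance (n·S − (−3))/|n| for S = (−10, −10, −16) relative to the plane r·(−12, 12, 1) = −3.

n·S − (-3) = -13.
|n| = 17, so the signed distance is -13/17.

-13/17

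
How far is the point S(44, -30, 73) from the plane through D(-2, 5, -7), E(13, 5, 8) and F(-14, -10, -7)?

DE = (15, 0, 15) and DF = (-12, -15, 0), so a normal is n = DE × DF = (225, -180, -225).
Then n·(44, -30, 73) - 225 = -1350.
|n| = √(50625 + 32400 + 50625) = 45√66, so the distance is |-1350|/(45√66) = 5√66/11.

30/√66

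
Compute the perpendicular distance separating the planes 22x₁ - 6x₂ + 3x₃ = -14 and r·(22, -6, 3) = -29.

15/23

Both planes have normal n = (22, -6, 3), |n| = 23. Any point on the first plane is at distance |(-29) − (-14)|/|n| = 15/23 from the second.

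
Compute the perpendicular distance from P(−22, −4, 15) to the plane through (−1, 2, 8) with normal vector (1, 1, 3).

The plane has equation n·(r − (−1, 2, 8)) = 0, i.e. n·r = 25.
n = (1, 1, 3); n·P − 25 = -6; |n| = √11; distance = 6/√11.

6/√11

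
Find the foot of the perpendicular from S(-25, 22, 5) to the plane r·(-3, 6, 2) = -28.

(-10, -8, -5)

n = (-3, 6, 2), |n|² = 49, and n·S − (-28) = 245.
t = 245/49 = 5, so the foot is S − t·n = (-25, 22, 5) − 5·(-3, 6, 2) = (-10, -8, -5).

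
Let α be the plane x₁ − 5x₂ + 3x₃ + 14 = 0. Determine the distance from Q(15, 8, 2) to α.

n = (1, −5, 3); n·P − (-14) = -5; |n| = √35; distance = 5/√35.

5/√35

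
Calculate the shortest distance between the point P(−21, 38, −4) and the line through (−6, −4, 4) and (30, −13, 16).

A direction vector is d = (36, −9, 12).
AP = (−15, 42, −8); AP·d = -1014, |AP|² = 2053, |d|² = 1521.
distance² = |AP|² − (AP·d)²/|d|² = 2053 − 1028196/1521 = 1377, so the distance is 9√17.

9√17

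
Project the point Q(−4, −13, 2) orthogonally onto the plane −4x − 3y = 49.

(-76/25, -307/25, 2)

n = (−4, −3, 0), |n|² = 25, and n·Q − 49 = 6.
t = 6/25, so the foot is Q − t·n = (−4, −13, 2) − (6/25)·(−4, −3, 0) = (−76/25, −307/25, 2).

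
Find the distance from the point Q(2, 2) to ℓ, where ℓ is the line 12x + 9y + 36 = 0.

The normal to the line is n = (12, 9) with |n| = 15.
|n·Q − (-36)| = |42 − (-36)| = 78, so the distance is 78/15 = 26/5.

26/5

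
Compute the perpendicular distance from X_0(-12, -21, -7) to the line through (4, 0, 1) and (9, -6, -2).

√691

A direction vector is d = (5, -6, -3).
AP = (-16, -21, -8), and AP × d = (15, -88, 201).
|AP × d|² = 48370 and |d|² = 70, so the distance is √(48370/70) = √691.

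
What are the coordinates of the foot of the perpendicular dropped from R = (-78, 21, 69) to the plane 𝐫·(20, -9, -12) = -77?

(2, -15, 21)

The perpendicular from R has direction n = (20, -9, -12): r = (-78, 21, 69) + μ(20, -9, -12).
Substitute into the plane: n·(R + μn) = -77 gives -2577 + 625μ = -77, so μ = 4.
Foot = (-78, 21, 69) + 4·(20, -9, -12) = (2, -15, 21).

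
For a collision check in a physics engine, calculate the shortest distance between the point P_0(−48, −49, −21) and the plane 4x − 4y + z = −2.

15/√33

n = (4, −4, 1); n·P − (-2) = -15; |n| = √33; distance = 15/√33.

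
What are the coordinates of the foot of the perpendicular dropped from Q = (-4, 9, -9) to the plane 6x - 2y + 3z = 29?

n = (6, -2, 3), |n|² = 49, and n·Q − 29 = -98.
t = -98/49 = -2, so the foot is Q − t·n = (-4, 9, -9) − (-2)·(6, -2, 3) = (8, 5, -3).

(8, 5, -3)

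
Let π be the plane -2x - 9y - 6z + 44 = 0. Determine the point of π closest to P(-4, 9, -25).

(-2, 18, -19)

The perpendicular from P has direction n = (-2, -9, -6): r = (-4, 9, -25) + λ(-2, -9, -6).
Substitute into the plane: n·(P + λn) = -44 gives 77 + 121λ = -44, so λ = -1.
Foot = (-4, 9, -25) + (-1)·(-2, -9, -6) = (-2, 18, -19).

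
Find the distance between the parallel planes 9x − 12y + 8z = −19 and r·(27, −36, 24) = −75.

Divide the second equation by 3 to match normals: 9x − 12y + 8z = -25.
Both planes have normal n = (9, −12, 8), |n| = 17. Any point on the first plane is at distance |(-25) − (-19)|/|n| = 6/17 from the second.

6/17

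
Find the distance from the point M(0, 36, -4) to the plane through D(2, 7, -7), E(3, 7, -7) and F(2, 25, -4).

11√37/37

DE = (1, 0, 0) and DF = (0, 18, 3), so a normal is n = DE × DF = (0, -3, 18).
Then n·(0, 36, -4) - (-147) = -33.
|n| = √(0 + 9 + 324) = 3√37, so the distance is |-33|/(3√37) = 11/√37.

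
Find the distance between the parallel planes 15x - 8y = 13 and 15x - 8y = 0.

With common normal n = (15, -8, 0) (|n| = 17), the distance is |13 − 0|/|n| = 13/17.

13/17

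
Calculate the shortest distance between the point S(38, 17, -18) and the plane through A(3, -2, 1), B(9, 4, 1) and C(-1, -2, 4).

28/√34

AB = (6, 6, 0) and AC = (-4, 0, 3), so a normal is n = AB × AC = (18, -18, 24).
Then n·(38, 17, -18) - 114 = -168.
|n| = √(324 + 324 + 576) = 6√34, so the distance is |-168|/(6√34) = 14√34/17.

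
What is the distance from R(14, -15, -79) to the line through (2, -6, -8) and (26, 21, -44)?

A direction vector is d = (24, 27, -36).
AP = (12, -9, -71); AP·d = 2601, |AP|² = 5266, |d|² = 2601.
distance² = |AP|² − (AP·d)²/|d|² = 5266 − 6765201/2601 = 2665, so the distance is √2665.

√2665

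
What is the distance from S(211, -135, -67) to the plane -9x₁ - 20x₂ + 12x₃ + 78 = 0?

3

Normal vector n = (-9, -20, 12), and n·(211, -135, -67) - (-78) = 75.
|n| = √(81 + 400 + 144) = 25, so the distance is |75|/25 = 3.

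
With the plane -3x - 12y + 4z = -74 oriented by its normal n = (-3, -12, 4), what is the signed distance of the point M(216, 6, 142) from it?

-6

n·M − (-74) = -78.
|n| = 13, so the signed distance is -78/13 = -6.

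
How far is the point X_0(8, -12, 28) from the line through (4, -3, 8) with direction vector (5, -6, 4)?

Direction vector d = (5, -6, 4).
AP = (4, -9, 20), and AP × d = (84, 84, 21).
|AP × d|² = 14553 and |d|² = 77, so the distance is √(14553/77) = √189 = 3√21.

3√21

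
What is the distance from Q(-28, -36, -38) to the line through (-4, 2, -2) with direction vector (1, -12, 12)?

2√829

Direction vector d = (1, -12, 12).
AP = (-24, -38, -36), and AP × d = (-888, 252, 326).
|AP × d|² = 958324 and |d|² = 289, so the distance is √(958324/289) = √3316 = 2√829.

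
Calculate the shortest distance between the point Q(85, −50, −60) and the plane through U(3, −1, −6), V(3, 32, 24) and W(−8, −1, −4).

4

UV = (0, 33, 30) and UW = (−11, 0, 2), so a normal is n = UV × UW = (66, −330, 363).
d = |66·85 + (-330)·(-50) + 363·(-60) − (-1650)| / √(4356 + 108900 + 131769) = |1980| / 495 = 4.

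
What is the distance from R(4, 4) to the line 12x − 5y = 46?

18/13

d = |12·4 + (-5)·4 − 46| / √(144 + 25) = |-18|/13 = 18/13.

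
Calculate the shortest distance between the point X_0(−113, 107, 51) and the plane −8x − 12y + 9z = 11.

Normal vector n = (−8, −12, 9), and n·(−113, 107, 51) − 11 = 68.
|n| = √(64 + 144 + 81) = 17, so the distance is |68|/17 = 4.

4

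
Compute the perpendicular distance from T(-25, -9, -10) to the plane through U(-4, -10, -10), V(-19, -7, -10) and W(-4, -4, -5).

UV = (-15, 3, 0) and UW = (0, 6, 5), so a normal is n = UV × UW = (15, 75, -90).
Then n·(-25, -9, -10) - 90 = -240.
|n| = √(225 + 5625 + 8100) = 15√62, so the distance is |-240|/(15√62) = 8√62/31.

8√62/31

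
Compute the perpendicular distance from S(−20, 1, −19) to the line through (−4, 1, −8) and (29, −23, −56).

A direction vector is d = (33, −24, −48).
AP = (−16, 0, −11); AP·d = 0, |AP|² = 377, |d|² = 3969.
distance² = |AP|² − (AP·d)²/|d|² = 377 − 0/3969 = 377, so the distance is √377.

√377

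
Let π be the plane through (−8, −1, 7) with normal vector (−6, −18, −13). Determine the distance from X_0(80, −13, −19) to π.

26/23

The plane has equation n·(r − (−8, −1, 7)) = 0, i.e. n·r = -25.
d = |(-6)·80 + (-18)·(-13) + (-13)·(-19) − (-25)| / √(36 + 324 + 169) = |26| / 23 = 26/23.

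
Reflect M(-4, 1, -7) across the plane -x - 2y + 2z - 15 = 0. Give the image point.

n = (-1, -2, 2), |n|² = 9, n·M − 15 = -27, so t = -27/9 = -3.
Foot F = M − (-3)·n = (-7, -5, -1); the reflection is 2F − M = (-10, -11, 5).

(-10, -11, 5)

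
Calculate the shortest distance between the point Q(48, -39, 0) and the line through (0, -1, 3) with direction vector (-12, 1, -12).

Direction vector d = (-12, 1, -12).
AP = (48, -38, -3), and AP × d = (459, 612, -408).
|AP × d|² = 751689 and |d|² = 289, so the distance is √(751689/289) = √2601 = 51.

51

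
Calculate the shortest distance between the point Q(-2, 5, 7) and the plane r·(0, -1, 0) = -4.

1

Normal vector n = (0, -1, 0), and n·(-2, 5, 7) - (-4) = -1.
|n| = √(0 + 1 + 0) = 1, so the distance is |-1|/1 = 1.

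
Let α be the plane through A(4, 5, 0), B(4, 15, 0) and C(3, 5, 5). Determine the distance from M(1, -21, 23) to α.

AB = (0, 10, 0) and AC = (-1, 0, 5), so a normal is n = AB × AC = (50, 0, 10).
n = (50, 0, 10); n·P − 200 = 80; |n| = 10√26; distance = 80/(10√26) = 4√26/13.

4√26/13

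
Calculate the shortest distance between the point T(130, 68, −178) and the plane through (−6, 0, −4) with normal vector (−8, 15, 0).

4

The plane has equation n·(r − (−6, 0, −4)) = 0, i.e. n·r = 48.
d = |(-8)·130 + 15·68 − 48| / √(64 + 225 + 0) = |-68| / 17 = 4.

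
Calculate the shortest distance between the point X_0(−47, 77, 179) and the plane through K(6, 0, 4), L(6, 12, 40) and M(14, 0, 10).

KL = (0, 12, 36) and KM = (8, 0, 6), so a normal is n = KL × KM = (72, 288, −96).
Then n·(−47, 77, 179) − 48 = 1560.
|n| = √(5184 + 82944 + 9216) = 312, so the distance is |1560|/312 = 5.

5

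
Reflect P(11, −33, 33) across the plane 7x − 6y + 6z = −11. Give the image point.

With n = (7, −6, 6), the signed offset is (n·P − (-11))/|n|² = 484/121 = 4.
P' = P − 2t·n = (11, −33, 33) − 8·(7, −6, 6) = (−45, 15, −15).

(-45, 15, -15)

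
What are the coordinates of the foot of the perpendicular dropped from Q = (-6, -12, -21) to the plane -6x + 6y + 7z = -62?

n = (-6, 6, 7), |n|² = 121, and n·Q − (-62) = -121.
t = -121/121 = -1, so the foot is Q − t·n = (-6, -12, -21) − (-1)·(-6, 6, 7) = (-12, -6, -14).

(-12, -6, -14)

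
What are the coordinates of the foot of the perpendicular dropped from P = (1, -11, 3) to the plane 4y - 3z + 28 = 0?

(1, -7, 0)

n = (0, 4, -3), |n|² = 25, and n·P − (-28) = -25.
t = -25/25 = -1, so the foot is P − t·n = (1, -11, 3) − (-1)·(0, 4, -3) = (1, -7, 0).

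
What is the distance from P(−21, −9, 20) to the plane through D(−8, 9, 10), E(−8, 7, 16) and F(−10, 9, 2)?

DE = (0, −2, 6) and DF = (−2, 0, −8), so a normal is n = DE × DF = (16, −12, −4).
d = |16·(-21) + (-12)·(-9) + (-4)·20 − (-276)| / √(256 + 144 + 16) = |-32| / (4√26) = 4√26/13.

8/√26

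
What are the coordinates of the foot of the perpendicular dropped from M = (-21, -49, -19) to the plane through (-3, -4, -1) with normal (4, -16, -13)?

(-29, -17, 7)

n = (4, -16, -13), |n|² = 441, and n·M − 65 = 882.
t = 882/441 = 2, so the foot is M − t·n = (-21, -49, -19) − 2·(4, -16, -13) = (-29, -17, 7).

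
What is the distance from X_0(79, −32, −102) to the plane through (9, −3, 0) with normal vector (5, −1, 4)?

The plane has equation n·(r − (9, −3, 0)) = 0, i.e. n·r = 48.
Then n·(79, −32, −102) − 48 = −29.
|n| = √(25 + 1 + 16) = √42, so the distance is |-29|/√42 = 29/√42.

29√42/42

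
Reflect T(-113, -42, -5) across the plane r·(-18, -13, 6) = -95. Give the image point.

(67, 88, -65)

With n = (-18, -13, 6), the signed offset is (n·T − (-95))/|n|² = 2645/529 = 5.
T' = T − 2t·n = (-113, -42, -5) − 10·(-18, -13, 6) = (67, 88, -65).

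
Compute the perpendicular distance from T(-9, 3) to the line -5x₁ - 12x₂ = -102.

111/13

The normal to the line is n = (-5, -12) with |n| = 13.
|n·T − (-102)| = |9 − (-102)| = 111, so the distance is 111/13.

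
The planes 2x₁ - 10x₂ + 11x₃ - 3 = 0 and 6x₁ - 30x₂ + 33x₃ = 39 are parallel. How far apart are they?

2/3

Divide the second equation by 3 to match normals: 2x₁ - 10x₂ + 11x₃ = 13.
With common normal n = (2, -10, 11) (|n| = 15), the distance is |3 − 13|/|n| = 10/15 = 2/3.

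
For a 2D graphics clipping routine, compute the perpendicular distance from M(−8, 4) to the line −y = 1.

5

The normal to the line is n = (0, −1) with |n| = 1.
|n·M − 1| = |-4 − 1| = 5, so the distance is 5/1 = 5.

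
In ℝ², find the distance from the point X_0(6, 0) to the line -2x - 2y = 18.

The normal to the line is n = (-2, -2) with |n| = 2√2.
|n·X_0 − 18| = |-12 − 18| = 30, so the distance is 30/(2√2) = 15√2/2.

15√2/2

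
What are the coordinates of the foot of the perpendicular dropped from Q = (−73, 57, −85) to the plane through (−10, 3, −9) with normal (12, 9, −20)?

The perpendicular from Q has direction n = (12, 9, −20): r = (−73, 57, −85) + λ(12, 9, −20).
Substitute into the plane: n·(Q + λn) = 87 gives 1337 + 625λ = 87, so λ = -2.
Foot = (−73, 57, −85) + (-2)·(12, 9, −20) = (−97, 39, −45).

(-97, 39, -45)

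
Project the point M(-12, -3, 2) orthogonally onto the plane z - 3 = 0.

n = (0, 0, 1), |n|² = 1, and n·M − 3 = -1.
t = -1/1 = -1, so the foot is M − t·n = (-12, -3, 2) − (-1)·(0, 0, 1) = (-12, -3, 3).

(-12, -3, 3)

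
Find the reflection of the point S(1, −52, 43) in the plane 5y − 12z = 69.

With n = (0, 5, −12), the signed offset is (n·S − 69)/|n|² = -845/169 = -5.
S' = S − 2t·n = (1, −52, 43) − (-10)·(0, 5, −12) = (1, −2, −77).

(1, -2, -77)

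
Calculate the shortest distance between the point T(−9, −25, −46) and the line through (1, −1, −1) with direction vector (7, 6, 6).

3√85

Direction vector d = (7, 6, 6).
AP = (−10, −24, −45); AP·d = -484, |AP|² = 2701, |d|² = 121.
distance² = |AP|² − (AP·d)²/|d|² = 2701 − 234256/121 = 765, so the distance is 3√85.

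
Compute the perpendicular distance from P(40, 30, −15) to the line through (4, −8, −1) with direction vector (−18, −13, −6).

2√205

Direction vector d = (−18, −13, −6).
AP = (36, 38, −14), and AP × d = (−410, 468, 216).
|AP × d|² = 433780 and |d|² = 529, so the distance is √(433780/529) = √820 = 2√205.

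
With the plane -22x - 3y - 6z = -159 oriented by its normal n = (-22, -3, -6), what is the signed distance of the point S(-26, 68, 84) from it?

n·S − (-159) = 23.
|n| = 23, so the signed distance is 23/23 = 1.

1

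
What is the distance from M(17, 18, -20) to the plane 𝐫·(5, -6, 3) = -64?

Normal vector n = (5, -6, 3), and n·(17, 18, -20) - (-64) = -19.
|n| = √(25 + 36 + 9) = √70, so the distance is |-19|/√70 = 19/√70.

19/√70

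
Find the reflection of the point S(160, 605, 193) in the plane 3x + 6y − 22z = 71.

(3734/23, 14023/23, 4043/23)

With n = (3, 6, −22), the signed offset is (n·S − 71)/|n|² = -207/529 = -9/23.
S' = S − 2t·n = (160, 605, 193) − (-18/23)·(3, 6, −22) = (3734/23, 14023/23, 4043/23).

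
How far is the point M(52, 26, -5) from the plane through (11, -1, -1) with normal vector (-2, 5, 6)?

29√65/65

The plane has equation n·(r − (11, -1, -1)) = 0, i.e. n·r = -33.
n = (-2, 5, 6); n·P − (-33) = 29; |n| = √65; distance = 29/√65 = 29√65/65.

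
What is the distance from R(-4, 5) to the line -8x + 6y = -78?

14

The normal to the line is n = (-8, 6) with |n| = 10.
|n·R − (-78)| = |62 − (-78)| = 140, so the distance is 140/10 = 14.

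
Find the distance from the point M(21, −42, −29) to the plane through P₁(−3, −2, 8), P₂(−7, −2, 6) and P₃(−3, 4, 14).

6

P₁P₂ = (−4, 0, −2) and P₁P₃ = (0, 6, 6), so a normal is n = P₁P₂ × P₁P₃ = (12, 24, −24).
n = (12, 24, −24); n·P − (-276) = 216; |n| = 36; distance = 216/36 = 6.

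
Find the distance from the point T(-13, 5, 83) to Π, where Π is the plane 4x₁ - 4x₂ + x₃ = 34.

Normal vector n = (4, -4, 1), and n·(-13, 5, 83) - 34 = -23.
|n| = √(16 + 16 + 1) = √33, so the distance is |-23|/√33 = 23√33/33.

23/√33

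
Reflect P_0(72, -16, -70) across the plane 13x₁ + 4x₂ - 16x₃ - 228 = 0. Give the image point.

(-32, -48, 58)

With n = (13, 4, -16), the signed offset is (n·P_0 − 228)/|n|² = 1764/441 = 4.
P_0' = P_0 − 2t·n = (72, -16, -70) − 8·(13, 4, -16) = (-32, -48, 58).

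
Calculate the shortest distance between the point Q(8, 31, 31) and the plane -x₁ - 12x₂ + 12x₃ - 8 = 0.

16/17

Normal vector n = (-1, -12, 12), and n·(8, 31, 31) - 8 = -16.
|n| = √(1 + 144 + 144) = 17, so the distance is |-16|/17 = 16/17.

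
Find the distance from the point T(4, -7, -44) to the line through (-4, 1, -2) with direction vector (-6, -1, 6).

Direction vector d = (-6, -1, 6).
AP = (8, -8, -42); AP·d = -292, |AP|² = 1892, |d|² = 73.
distance² = |AP|² − (AP·d)²/|d|² = 1892 − 85264/73 = 724, so the distance is 2√181.

2√181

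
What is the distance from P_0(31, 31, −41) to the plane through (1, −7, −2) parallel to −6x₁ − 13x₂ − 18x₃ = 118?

28/23

Parallel planes share the normal n = (−6, −13, −18); since (1, −7, −2) lies on the plane, its equation is −6x₁ − 13x₂ − 18x₃ = 121.
d = |(-6)·31 + (-13)·31 + (-18)·(-41) − 121| / √(36 + 169 + 324) = |28| / 23 = 28/23.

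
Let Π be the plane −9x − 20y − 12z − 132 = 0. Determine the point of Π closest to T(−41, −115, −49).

(4, -15, 11)

n = (−9, −20, −12), |n|² = 625, and n·T − 132 = 3125.
t = 3125/625 = 5, so the foot is T − t·n = (−41, −115, −49) − 5·(−9, −20, −12) = (4, −15, 11).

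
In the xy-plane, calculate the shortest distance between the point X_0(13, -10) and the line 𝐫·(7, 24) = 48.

197/25

d = |7·13 + 24·(-10) − 48| / √(49 + 576) = |-197|/25 = 197/25.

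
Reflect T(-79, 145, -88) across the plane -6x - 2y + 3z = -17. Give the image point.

(-661/7, 979/7, -562/7)

n = (-6, -2, 3), |n|² = 49, n·T − (-17) = -63, so t = -63/49 = -9/7.
Foot F = T − (-9/7)·n = (-607/7, 997/7, -589/7); the reflection is 2F − T = (-661/7, 979/7, -562/7).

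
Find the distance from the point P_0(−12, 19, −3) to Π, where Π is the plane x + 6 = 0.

6

n = (1, 0, 0); n·P − (-6) = -6; |n| = 1; distance = 6/1 = 6.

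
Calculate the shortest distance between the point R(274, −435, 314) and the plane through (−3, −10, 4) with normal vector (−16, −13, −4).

7

The plane has equation n·(r − (−3, −10, 4)) = 0, i.e. n·r = 162.
Then n·(274, −435, 314) − 162 = −147.
|n| = √(256 + 169 + 16) = 21, so the distance is |-147|/21 = 7.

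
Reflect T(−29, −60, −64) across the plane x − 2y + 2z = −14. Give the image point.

n = (1, −2, 2), |n|² = 9, n·T − (-14) = -23, so t = -23/9.
Foot F = T − (-23/9)·n = (−238/9, −586/9, −530/9); the reflection is 2F − T = (−215/9, −632/9, −484/9).

(-215/9, -632/9, -484/9)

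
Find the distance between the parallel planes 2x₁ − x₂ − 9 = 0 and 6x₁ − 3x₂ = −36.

Divide the second equation by 3 to match normals: 2x₁ − x₂ = -12.
Both planes have normal n = (2, −1, 0), |n| = √5. Any point on the first plane is at distance |(-12) − 9|/|n| = 21/√5 = 21√5/5 from the second.

21√5/5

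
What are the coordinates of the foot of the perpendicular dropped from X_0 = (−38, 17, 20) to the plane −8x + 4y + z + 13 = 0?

(2, -3, 15)

The perpendicular from X_0 has direction n = (−8, 4, 1): r = (−38, 17, 20) + μ(−8, 4, 1).
Substitute into the plane: n·(X_0 + μn) = -13 gives 392 + 81μ = -13, so μ = -5.
Foot = (−38, 17, 20) + (-5)·(−8, 4, 1) = (2, −3, 15).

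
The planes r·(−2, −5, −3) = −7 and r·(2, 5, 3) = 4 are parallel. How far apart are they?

3√38/38

Divide the second equation by -1 to match normals: −2x − 5y − 3z = -4.
Both planes have normal n = (−2, −5, −3), |n| = √38. Any point on the first plane is at distance |(-4) − (-7)|/|n| = 3/√38 = 3√38/38 from the second.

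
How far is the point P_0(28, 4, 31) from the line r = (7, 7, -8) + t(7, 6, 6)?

Direction vector d = (7, 6, 6).
AP = (21, -3, 39), and AP × d = (-252, 147, 147).
|AP × d|² = 106722 and |d|² = 121, so the distance is √(106722/121) = √882 = 21√2.

21√2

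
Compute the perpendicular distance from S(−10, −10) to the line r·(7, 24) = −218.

92/25

d = |7·(-10) + 24·(-10) − (-218)| / √(49 + 576) = |-92|/25 = 92/25.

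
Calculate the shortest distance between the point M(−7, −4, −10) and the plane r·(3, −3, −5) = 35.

6/√43

Normal vector n = (3, −3, −5), and n·(−7, −4, −10) − 35 = 6.
|n| = √(9 + 9 + 25) = √43, so the distance is |6|/√43 = 6√43/43.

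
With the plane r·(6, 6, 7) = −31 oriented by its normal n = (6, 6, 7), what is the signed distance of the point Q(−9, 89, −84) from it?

n·Q − (-31) = -77.
|n| = 11, so the signed distance is -77/11 = -7.

-7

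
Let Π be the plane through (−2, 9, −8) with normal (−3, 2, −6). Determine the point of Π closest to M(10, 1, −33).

The perpendicular from M has direction n = (−3, 2, −6): r = (10, 1, −33) + t(−3, 2, −6).
Substitute into the plane: n·(M + tn) = 72 gives 170 + 49t = 72, so t = -2.
Foot = (10, 1, −33) + (-2)·(−3, 2, −6) = (16, −3, −21).

(16, -3, -21)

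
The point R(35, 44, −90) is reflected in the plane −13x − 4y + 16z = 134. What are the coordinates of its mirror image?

(-95, 4, 70)

With n = (−13, −4, 16), the signed offset is (n·R − 134)/|n|² = -2205/441 = -5.
R' = R − 2t·n = (35, 44, −90) − (-10)·(−13, −4, 16) = (−95, 4, 70).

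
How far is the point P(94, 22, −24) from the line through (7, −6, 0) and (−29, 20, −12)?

3√757

A direction vector is d = (−36, 26, −12).
AP = (87, 28, −24), and AP × d = (288, 1908, 3270).
|AP × d|² = 14416308 and |d|² = 2116, so the distance is √(14416308/2116) = √6813 = 3√757.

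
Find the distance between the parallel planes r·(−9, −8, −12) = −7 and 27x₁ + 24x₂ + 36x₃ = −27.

16/17

Divide the second equation by -3 to match normals: −9x₁ − 8x₂ − 12x₃ = 9.
With common normal n = (−9, −8, −12) (|n| = 17), the distance is |(-7) − 9|/|n| = 16/17.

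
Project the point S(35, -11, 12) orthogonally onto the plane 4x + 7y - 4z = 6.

(311/9, -106/9, 112/9)

The perpendicular from S has direction n = (4, 7, -4): r = (35, -11, 12) + μ(4, 7, -4).
Substitute into the plane: n·(S + μn) = 6 gives 15 + 81μ = 6, so μ = -1/9.
Foot = (35, -11, 12) + (-1/9)·(4, 7, -4) = (311/9, -106/9, 112/9).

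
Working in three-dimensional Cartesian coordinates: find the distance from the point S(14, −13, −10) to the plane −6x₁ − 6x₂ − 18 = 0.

Normal vector n = (−6, −6, 0), and n·(14, −13, −10) − 18 = −24.
|n| = √(36 + 36 + 0) = 6√2, so the distance is |-24|/(6√2) = 2√2.

2√2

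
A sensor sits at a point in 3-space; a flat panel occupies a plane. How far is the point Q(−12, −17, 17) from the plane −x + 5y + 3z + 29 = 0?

Normal vector n = (−1, 5, 3), and n·(−12, −17, 17) − (−29) = 7.
|n| = √(1 + 25 + 9) = √35, so the distance is |7|/√35 = √35/5.

7/√35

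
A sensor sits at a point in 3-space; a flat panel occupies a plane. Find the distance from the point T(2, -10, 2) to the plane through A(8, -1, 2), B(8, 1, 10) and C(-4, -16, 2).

√42/7

AB = (0, 2, 8) and AC = (-12, -15, 0), so a normal is n = AB × AC = (120, -96, 24).
Then n·(2, -10, 2) - 1104 = 144.
|n| = √(14400 + 9216 + 576) = 24√42, so the distance is |144|/(24√42) = √42/7.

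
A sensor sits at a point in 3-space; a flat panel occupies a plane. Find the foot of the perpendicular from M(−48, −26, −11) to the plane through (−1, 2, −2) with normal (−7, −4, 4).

(-13, -6, -31)

The perpendicular from M has direction n = (−7, −4, 4): r = (−48, −26, −11) + t(−7, −4, 4).
Substitute into the plane: n·(M + tn) = -9 gives 396 + 81t = -9, so t = -5.
Foot = (−48, −26, −11) + (-5)·(−7, −4, 4) = (−13, −6, −31).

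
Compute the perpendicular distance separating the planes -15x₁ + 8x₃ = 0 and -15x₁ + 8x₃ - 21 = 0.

21/17

Both planes have normal n = (-15, 0, 8), |n| = 17. Any point on the first plane is at distance |21 − 0|/|n| = 21/17 from the second.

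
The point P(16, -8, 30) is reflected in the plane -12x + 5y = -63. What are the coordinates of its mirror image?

n = (-12, 5, 0), |n|² = 169, n·P − (-63) = -169, so t = -169/169 = -1.
Foot F = P − (-1)·n = (4, -3, 30); the reflection is 2F − P = (-8, 2, 30).

(-8, 2, 30)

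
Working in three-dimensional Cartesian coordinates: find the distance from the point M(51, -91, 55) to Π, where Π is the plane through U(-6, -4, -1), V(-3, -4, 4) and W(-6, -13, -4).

UV = (3, 0, 5) and UW = (0, -9, -3), so a normal is n = UV × UW = (45, 9, -27).
n = (45, 9, -27); n·P − (-279) = 270; |n| = 9√35; distance = 270/(9√35) = 30/√35.

30/√35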